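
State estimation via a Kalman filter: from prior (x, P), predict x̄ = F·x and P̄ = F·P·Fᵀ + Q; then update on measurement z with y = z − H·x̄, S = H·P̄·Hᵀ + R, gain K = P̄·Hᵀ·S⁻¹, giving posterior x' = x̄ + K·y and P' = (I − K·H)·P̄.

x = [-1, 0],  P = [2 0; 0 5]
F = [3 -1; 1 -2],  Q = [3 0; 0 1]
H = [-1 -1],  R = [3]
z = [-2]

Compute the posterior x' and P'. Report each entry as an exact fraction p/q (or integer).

x' = [0, 25/14]
P' = [5 -7/2; -7/2 137/28]

x̄ = F·x = [-3, -1]
P̄ = F·P·Fᵀ + Q = [26 16; 16 23]
y = z − H·x̄ = [-6]
S = H·P̄·Hᵀ + R = [84]
K = P̄·Hᵀ·S⁻¹ = [-1/2; -13/28]
x' = x̄ + K·y = [0, 25/14]
P' = (I − K·H)·P̄ = [5 -7/2; -7/2 137/28]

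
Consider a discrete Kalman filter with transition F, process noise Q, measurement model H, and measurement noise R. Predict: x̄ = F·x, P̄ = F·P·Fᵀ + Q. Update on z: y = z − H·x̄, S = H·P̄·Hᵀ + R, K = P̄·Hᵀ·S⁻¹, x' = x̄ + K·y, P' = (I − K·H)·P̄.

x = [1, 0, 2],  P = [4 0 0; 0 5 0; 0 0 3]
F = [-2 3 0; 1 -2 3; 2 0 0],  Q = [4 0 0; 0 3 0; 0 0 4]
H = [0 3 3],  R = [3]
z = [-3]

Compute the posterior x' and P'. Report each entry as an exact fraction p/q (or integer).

x' = [1078/271, 37/271, -298/271]
P' = [8867/271 -254/271 200/271; -254/271 3102/271 -3040/271; 200/271 -3040/271 3068/271]

x̄ = F·x = [-2, 7, 2]
P̄ = F·P·Fᵀ + Q = [65 -38 -16; -38 54 8; -16 8 20]
y = z − H·x̄ = [-30]
S = H·P̄·Hᵀ + R = [813]
K = P̄·Hᵀ·S⁻¹ = [-54/271; 62/271; 28/271]
x' = x̄ + K·y = [1078/271, 37/271, -298/271]
P' = (I − K·H)·P̄ = [8867/271 -254/271 200/271; -254/271 3102/271 -3040/271; 200/271 -3040/271 3068/271]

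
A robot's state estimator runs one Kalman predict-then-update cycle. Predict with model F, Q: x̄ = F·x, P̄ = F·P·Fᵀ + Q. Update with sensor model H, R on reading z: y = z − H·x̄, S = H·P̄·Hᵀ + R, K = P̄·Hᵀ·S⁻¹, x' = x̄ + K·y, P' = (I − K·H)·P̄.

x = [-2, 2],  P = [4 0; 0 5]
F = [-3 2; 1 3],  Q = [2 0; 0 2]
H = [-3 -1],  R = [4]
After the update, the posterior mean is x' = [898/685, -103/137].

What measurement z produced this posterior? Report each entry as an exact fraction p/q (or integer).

x̄ = F·x = [10, 4]
P̄ = F·P·Fᵀ + Q = [58 18; 18 51]
S = H·P̄·Hᵀ + R = [685]
K = P̄·Hᵀ·S⁻¹ = [-192/685; -21/137]
x' − x̄ = [-5952/685, -651/137] = K·y
y = (KᵀK)⁻¹·Kᵀ·(x' − x̄) = [31]
z = y + H·x̄ = [31] + [-34] = [-3]

z = [-3]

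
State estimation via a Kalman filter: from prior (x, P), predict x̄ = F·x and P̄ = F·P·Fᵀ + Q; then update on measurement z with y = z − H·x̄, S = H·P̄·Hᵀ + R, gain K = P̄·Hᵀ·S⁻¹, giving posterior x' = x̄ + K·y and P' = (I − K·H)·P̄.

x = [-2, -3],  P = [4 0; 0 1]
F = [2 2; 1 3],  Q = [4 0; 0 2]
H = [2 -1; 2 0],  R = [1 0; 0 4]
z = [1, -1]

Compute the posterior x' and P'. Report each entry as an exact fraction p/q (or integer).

x̄ = F·x = [-10, -11]
P̄ = F·P·Fᵀ + Q = [24 14; 14 15]
y = z − H·x̄ = [10, 19]
S = H·P̄·Hᵀ + R = [56 68; 68 100]
K = P̄·Hᵀ·S⁻¹ = [17/122 47/122; -151/244 171/244]
x' = x̄ + K·y = [-157/122, -945/244]
P' = (I − K·H)·P̄ = [47/61 171/122; 171/122 835/244]

x' = [-157/122, -945/244]
P' = [47/61 171/122; 171/122 835/244]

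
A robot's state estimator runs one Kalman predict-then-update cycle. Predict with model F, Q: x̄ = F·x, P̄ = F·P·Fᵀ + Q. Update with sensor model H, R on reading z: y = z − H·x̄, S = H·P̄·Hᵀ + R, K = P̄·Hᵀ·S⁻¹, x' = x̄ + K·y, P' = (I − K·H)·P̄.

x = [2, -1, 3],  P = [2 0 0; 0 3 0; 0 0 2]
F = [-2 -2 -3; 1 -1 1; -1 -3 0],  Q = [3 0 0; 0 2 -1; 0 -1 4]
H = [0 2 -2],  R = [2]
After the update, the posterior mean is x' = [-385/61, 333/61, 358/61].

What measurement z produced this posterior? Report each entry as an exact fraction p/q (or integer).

z = [-1]

x̄ = F·x = [-11, 6, 1]
P̄ = F·P·Fᵀ + Q = [41 -4 22; -4 9 6; 22 6 33]
S = H·P̄·Hᵀ + R = [122]
K = P̄·Hᵀ·S⁻¹ = [-26/61; 3/61; -27/61]
x' − x̄ = [286/61, -33/61, 297/61] = K·y
y = (KᵀK)⁻¹·Kᵀ·(x' − x̄) = [-11]
z = y + H·x̄ = [-11] + [10] = [-1]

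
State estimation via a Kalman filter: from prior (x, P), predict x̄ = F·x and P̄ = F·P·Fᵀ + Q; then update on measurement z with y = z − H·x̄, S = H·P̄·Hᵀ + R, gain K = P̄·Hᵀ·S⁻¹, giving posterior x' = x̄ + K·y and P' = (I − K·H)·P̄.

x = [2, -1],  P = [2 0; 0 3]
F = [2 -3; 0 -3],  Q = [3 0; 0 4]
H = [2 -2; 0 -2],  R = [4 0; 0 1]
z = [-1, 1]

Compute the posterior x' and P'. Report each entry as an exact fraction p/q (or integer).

x' = [-2487/3872, -447/968]
P' = [2283/1936 119/484; 119/484 30/121]

x̄ = F·x = [7, 3]
P̄ = F·P·Fᵀ + Q = [38 27; 27 31]
y = z − H·x̄ = [-9, 7]
S = H·P̄·Hᵀ + R = [64 16; 16 125]
K = P̄·Hᵀ·S⁻¹ = [1807/3872 -119/242; -1/968 -60/121]
x' = x̄ + K·y = [-2487/3872, -447/968]
P' = (I − K·H)·P̄ = [2283/1936 119/484; 119/484 30/121]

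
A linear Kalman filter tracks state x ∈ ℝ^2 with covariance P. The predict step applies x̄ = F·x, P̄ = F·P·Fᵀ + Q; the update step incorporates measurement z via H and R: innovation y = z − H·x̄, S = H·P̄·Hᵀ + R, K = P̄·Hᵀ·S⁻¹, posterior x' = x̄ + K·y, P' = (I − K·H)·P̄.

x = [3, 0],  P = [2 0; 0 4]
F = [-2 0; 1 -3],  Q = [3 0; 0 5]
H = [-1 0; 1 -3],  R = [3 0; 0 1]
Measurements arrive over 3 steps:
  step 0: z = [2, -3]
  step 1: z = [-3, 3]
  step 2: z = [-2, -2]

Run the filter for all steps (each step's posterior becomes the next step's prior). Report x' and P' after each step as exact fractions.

step 0: x' = [-15034/5393, 407/5393], P' = [12372/5393 4101/5393; 4101/5393 1957/5393]
step 1: x' = [4866185/1566357, -31037/1566357], P' = [1203373/522119 393782/522119; 393782/522119 185816/522119]
step 2: x' = [309987082/455694769, 425615880/455694769], P' = [1049574459/455694769 343346142/455694769; 343346142/455694769 162027884/455694769]

step 0: x̄ = F·x = [-6, 3]
step 0: P̄ = F·P·Fᵀ + Q = [11 -4; -4 43]
step 0: y = z − H·x̄ = [-4, 12]
step 0: S = H·P̄·Hᵀ + R = [14 -23; -23 423]
step 0: K = P̄·Hᵀ·S⁻¹ = [-4124/5393 69/5393; -1367/5393 -1770/5393]
step 0: x' = x̄ + K·y = [-15034/5393, 407/5393]
step 0: P' = (I − K·H)·P̄ = [12372/5393 4101/5393; 4101/5393 1957/5393]
step 1: x̄ = F·x = [30068/5393, -16255/5393]
step 1: P̄ = F·P·Fᵀ + Q = [65667/5393 -138/5393; -138/5393 32344/5393]
step 1: y = z − H·x̄ = [13889/5393, -62654/5393]
step 1: S = H·P̄·Hᵀ + R = [81846/5393 -66081/5393; -66081/5393 362984/5393]
step 1: K = P̄·Hᵀ·S⁻¹ = [-1203373/1566357 22027/522119; -393782/1566357 -163666/522119]
step 1: x' = x̄ + K·y = [4866185/1566357, -31037/1566357]
step 1: P' = (I − K·H)·P̄ = [1203373/522119 393782/522119; 393782/522119 185816/522119]
step 2: x̄ = F·x = [-9732370/1566357, 4959296/1566357]
step 2: P̄ = F·P·Fᵀ + Q = [6379849/522119 -44054/522119; -44054/522119 3123620/522119]
step 2: y = z − H·x̄ = [-12865084/1566357, 21477544/1566357]
step 2: S = H·P̄·Hᵀ + R = [7946206/522119 -6512011/522119; -6512011/522119 35278872/522119]
step 2: K = P̄·Hᵀ·S⁻¹ = [-349858153/455694769 19536033/455694769; -114448714/455694769 -142737510/455694769]
step 2: x' = x̄ + K·y = [309987082/455694769, 425615880/455694769]
step 2: P' = (I − K·H)·P̄ = [1049574459/455694769 343346142/455694769; 343346142/455694769 162027884/455694769]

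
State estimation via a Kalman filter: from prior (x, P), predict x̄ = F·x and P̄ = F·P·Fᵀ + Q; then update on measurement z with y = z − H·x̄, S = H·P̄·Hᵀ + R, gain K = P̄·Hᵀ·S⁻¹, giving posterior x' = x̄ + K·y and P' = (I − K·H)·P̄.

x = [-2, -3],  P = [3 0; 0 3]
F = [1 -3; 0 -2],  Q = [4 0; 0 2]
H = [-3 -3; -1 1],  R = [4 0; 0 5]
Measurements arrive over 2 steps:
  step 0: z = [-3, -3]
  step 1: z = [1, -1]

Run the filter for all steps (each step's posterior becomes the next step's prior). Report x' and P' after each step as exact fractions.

step 0: x' = [1241/1165, 46/1165], P' = [1016/1165 -734/1165; -734/1165 966/1165]
step 1: x' = [247510/951311, -545401/951311], P' = [761789/951311 -522551/951311; -522551/951311 698889/951311]

step 0: x̄ = F·x = [7, 6]
step 0: P̄ = F·P·Fᵀ + Q = [34 18; 18 14]
step 0: y = z − H·x̄ = [36, -2]
step 0: S = H·P̄·Hᵀ + R = [760 60; 60 17]
step 0: K = P̄·Hᵀ·S⁻¹ = [-423/2330 -70/233; -174/1165 68/233]
step 0: x' = x̄ + K·y = [1241/1165, 46/1165]
step 0: P' = (I − K·H)·P̄ = [1016/1165 -734/1165; -734/1165 966/1165]
step 1: x̄ = F·x = [1103/1165, -92/1165]
step 1: P̄ = F·P·Fᵀ + Q = [18774/1165 7264/1165; 7264/1165 6194/1165]
step 1: y = z − H·x̄ = [4198/1165, 6/233]
step 1: S = H·P̄·Hᵀ + R = [360124/1165 7548/233; 7548/233 3253/233]
step 1: K = P̄·Hᵀ·S⁻¹ = [-358857/1902622 -256868/951311; -264507/1902622 244288/951311]
step 1: x' = x̄ + K·y = [247510/951311, -545401/951311]
step 1: P' = (I − K·H)·P̄ = [761789/951311 -522551/951311; -522551/951311 698889/951311]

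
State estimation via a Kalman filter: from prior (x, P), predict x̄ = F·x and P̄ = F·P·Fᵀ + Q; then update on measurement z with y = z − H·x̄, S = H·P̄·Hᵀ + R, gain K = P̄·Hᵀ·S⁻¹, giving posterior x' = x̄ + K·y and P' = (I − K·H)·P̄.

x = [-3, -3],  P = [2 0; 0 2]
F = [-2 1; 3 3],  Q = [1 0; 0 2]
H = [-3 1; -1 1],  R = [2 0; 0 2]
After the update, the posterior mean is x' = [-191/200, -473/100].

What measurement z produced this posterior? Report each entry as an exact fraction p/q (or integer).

z = [-2, -3]

x̄ = F·x = [3, -18]
P̄ = F·P·Fᵀ + Q = [11 -6; -6 38]
S = H·P̄·Hᵀ + R = [175 95; 95 63]
K = P̄·Hᵀ·S⁻¹ = [-421/1000 73/200; -163/500 119/100]
x' − x̄ = [-791/200, 1327/100] = K·y
y = (KᵀK)⁻¹·Kᵀ·(x' − x̄) = [25, 18]
z = y + H·x̄ = [25, 18] + [-27, -21] = [-2, -3]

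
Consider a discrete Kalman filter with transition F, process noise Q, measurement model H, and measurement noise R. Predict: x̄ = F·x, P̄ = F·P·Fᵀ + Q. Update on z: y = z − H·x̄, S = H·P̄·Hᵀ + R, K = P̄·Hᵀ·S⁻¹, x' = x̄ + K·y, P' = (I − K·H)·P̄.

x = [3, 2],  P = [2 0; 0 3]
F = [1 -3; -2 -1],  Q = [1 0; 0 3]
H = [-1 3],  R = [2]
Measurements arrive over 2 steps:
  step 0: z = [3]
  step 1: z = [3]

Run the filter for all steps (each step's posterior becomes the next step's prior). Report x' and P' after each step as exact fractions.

step 0: x' = [-93/16, -17/16], P' = [3615/128 1195/128; 1195/128 423/128]
step 1: x' = [-154107/60325, 10028/60325], P' = [536377/180975 178567/180975; 178567/180975 99607/180975]

step 0: x̄ = F·x = [-3, -8]
step 0: P̄ = F·P·Fᵀ + Q = [30 5; 5 14]
step 0: y = z − H·x̄ = [24]
step 0: S = H·P̄·Hᵀ + R = [128]
step 0: K = P̄·Hᵀ·S⁻¹ = [-15/128; 37/128]
step 0: x' = x̄ + K·y = [-93/16, -17/16]
step 0: P' = (I − K·H)·P̄ = [3615/128 1195/128; 1195/128 423/128]
step 1: x̄ = F·x = [-21/8, 203/16]
step 1: P̄ = F·P·Fᵀ + Q = [95/32 7/64; 7/64 20047/128]
step 1: y = z − H·x̄ = [-603/16]
step 1: S = H·P̄·Hᵀ + R = [180975/128]
step 1: K = P̄·Hᵀ·S⁻¹ = [-338/180975; 60127/180975]
step 1: x' = x̄ + K·y = [-154107/60325, 10028/60325]
step 1: P' = (I − K·H)·P̄ = [536377/180975 178567/180975; 178567/180975 99607/180975]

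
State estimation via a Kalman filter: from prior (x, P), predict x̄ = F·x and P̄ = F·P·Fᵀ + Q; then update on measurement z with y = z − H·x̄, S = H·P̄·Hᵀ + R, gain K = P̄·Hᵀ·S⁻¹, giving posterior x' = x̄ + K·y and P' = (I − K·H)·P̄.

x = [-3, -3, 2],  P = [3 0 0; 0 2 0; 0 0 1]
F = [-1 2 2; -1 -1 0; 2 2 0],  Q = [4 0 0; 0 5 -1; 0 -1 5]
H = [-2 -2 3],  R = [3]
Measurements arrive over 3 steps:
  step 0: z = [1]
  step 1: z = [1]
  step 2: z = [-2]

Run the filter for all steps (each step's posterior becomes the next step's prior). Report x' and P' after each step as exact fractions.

step 0: x̄ = F·x = [1, 6, -12]
step 0: P̄ = F·P·Fᵀ + Q = [19 -1 2; -1 10 -11; 2 -11 25]
step 0: y = z − H·x̄ = [51]
step 0: S = H·P̄·Hᵀ + R = [444]
step 0: K = P̄·Hᵀ·S⁻¹ = [-5/74; -17/148; 31/148]
step 0: x' = x̄ + K·y = [-181/74, 21/148, -195/148]
step 0: P' = (I − K·H)·P̄ = [628/37 -329/74 613/74; -329/74 613/148 -47/148; 613/74 -47/148 817/148]
step 1: x̄ = F·x = [7/74, 341/148, -341/74]
step 1: P̄ = F·P·Fᵀ + Q = [1544/37 -207/74 207/37; -207/74 2549/148 -1883/74; 207/37 -1883/74 1994/37]
step 1: y = z − H·x̄ = [726/37]
step 1: S = H·P̄·Hᵀ + R = [34768/37]
step 1: K = P̄·Hᵀ·S⁻¹ = [-565/8692; -973/8692; 7451/34768]
step 1: x' = x̄ + K·y = [-2566/2173, 935/8692, -7007/17384]
step 1: P' = (I − K·H)·P̄ = [82051/2173 -41873/4346 162407/8692; -41873/4346 47353/8692 -25235/8692; 162407/8692 -25235/8692 373243/34768]
step 2: x̄ = F·x = [5127/8692, 9329/8692, -9329/4346]
step 2: P̄ = F·P·Fᵀ + Q = [409103/8692 10725/2173 -21450/2173; 10725/2173 251525/8692 -212411/4346; -21450/2173 -212411/4346 218930/2173]
step 2: y = z − H·x̄ = [33751/4346]
step 2: S = H·P̄·Hᵀ + R = [4255183/2173]
step 2: K = P̄·Hᵀ·S⁻¹ = [-580703/8510366; -465829/4255183; 912101/4255183]
step 2: x' = x̄ + K·y = [255064/4255183, 3797613/17020732, -2050686/4255183]
step 2: P' = (I − K·H)·P̄ = [161480920/4255183 -82482569/8510366 159738811/8510366; -82482569/8510366 93096307/17020732 -24887935/8510366; 159738811/8510366 -24887935/8510366 45862393/4255183]

step 0: x' = [-181/74, 21/148, -195/148], P' = [628/37 -329/74 613/74; -329/74 613/148 -47/148; 613/74 -47/148 817/148]
step 1: x' = [-2566/2173, 935/8692, -7007/17384], P' = [82051/2173 -41873/4346 162407/8692; -41873/4346 47353/8692 -25235/8692; 162407/8692 -25235/8692 373243/34768]
step 2: x' = [255064/4255183, 3797613/17020732, -2050686/4255183], P' = [161480920/4255183 -82482569/8510366 159738811/8510366; -82482569/8510366 93096307/17020732 -24887935/8510366; 159738811/8510366 -24887935/8510366 45862393/4255183]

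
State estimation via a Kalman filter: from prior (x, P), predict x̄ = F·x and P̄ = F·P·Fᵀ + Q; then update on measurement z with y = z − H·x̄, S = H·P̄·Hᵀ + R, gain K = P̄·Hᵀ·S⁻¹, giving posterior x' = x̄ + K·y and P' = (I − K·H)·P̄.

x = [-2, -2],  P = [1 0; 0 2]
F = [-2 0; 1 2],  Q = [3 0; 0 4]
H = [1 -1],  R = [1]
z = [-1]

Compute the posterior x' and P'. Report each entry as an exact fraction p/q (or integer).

x' = [1/25, 3/5]
P' = [94/25 17/5; 17/5 4]

x̄ = F·x = [4, -6]
P̄ = F·P·Fᵀ + Q = [7 -2; -2 13]
y = z − H·x̄ = [-11]
S = H·P̄·Hᵀ + R = [25]
K = P̄·Hᵀ·S⁻¹ = [9/25; -3/5]
x' = x̄ + K·y = [1/25, 3/5]
P' = (I − K·H)·P̄ = [94/25 17/5; 17/5 4]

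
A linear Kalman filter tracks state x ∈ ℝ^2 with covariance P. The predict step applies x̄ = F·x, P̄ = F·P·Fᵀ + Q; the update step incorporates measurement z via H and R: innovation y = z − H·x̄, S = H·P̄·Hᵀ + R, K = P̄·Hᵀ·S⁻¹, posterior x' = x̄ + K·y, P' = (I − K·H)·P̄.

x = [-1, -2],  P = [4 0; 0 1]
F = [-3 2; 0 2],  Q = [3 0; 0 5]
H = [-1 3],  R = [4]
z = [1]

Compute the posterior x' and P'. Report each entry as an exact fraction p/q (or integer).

x̄ = F·x = [-1, -4]
P̄ = F·P·Fᵀ + Q = [43 4; 4 9]
y = z − H·x̄ = [12]
S = H·P̄·Hᵀ + R = [104]
K = P̄·Hᵀ·S⁻¹ = [-31/104; 23/104]
x' = x̄ + K·y = [-119/26, -35/26]
P' = (I − K·H)·P̄ = [3511/104 1129/104; 1129/104 407/104]

x' = [-119/26, -35/26]
P' = [3511/104 1129/104; 1129/104 407/104]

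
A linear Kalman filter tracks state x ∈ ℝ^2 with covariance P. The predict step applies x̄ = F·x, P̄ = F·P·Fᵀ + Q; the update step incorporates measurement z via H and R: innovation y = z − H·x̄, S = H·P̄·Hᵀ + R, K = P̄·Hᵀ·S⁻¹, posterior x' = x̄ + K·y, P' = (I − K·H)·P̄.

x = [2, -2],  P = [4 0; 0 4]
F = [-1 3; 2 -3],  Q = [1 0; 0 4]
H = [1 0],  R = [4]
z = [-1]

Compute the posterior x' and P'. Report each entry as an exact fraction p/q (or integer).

x̄ = F·x = [-8, 10]
P̄ = F·P·Fᵀ + Q = [41 -44; -44 56]
y = z − H·x̄ = [7]
S = H·P̄·Hᵀ + R = [45]
K = P̄·Hᵀ·S⁻¹ = [41/45; -44/45]
x' = x̄ + K·y = [-73/45, 142/45]
P' = (I − K·H)·P̄ = [164/45 -176/45; -176/45 584/45]

x' = [-73/45, 142/45]
P' = [164/45 -176/45; -176/45 584/45]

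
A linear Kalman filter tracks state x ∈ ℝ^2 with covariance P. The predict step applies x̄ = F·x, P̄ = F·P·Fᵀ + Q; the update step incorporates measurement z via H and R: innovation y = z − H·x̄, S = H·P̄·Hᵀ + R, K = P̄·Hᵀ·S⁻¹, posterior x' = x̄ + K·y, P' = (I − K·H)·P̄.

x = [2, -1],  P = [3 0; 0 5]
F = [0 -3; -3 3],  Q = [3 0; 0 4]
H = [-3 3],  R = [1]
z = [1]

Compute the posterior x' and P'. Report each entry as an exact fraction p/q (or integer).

x̄ = F·x = [3, -9]
P̄ = F·P·Fᵀ + Q = [48 -45; -45 76]
y = z − H·x̄ = [37]
S = H·P̄·Hᵀ + R = [1927]
K = P̄·Hᵀ·S⁻¹ = [-279/1927; 363/1927]
x' = x̄ + K·y = [-4542/1927, -3912/1927]
P' = (I − K·H)·P̄ = [14655/1927 14562/1927; 14562/1927 14683/1927]

x' = [-4542/1927, -3912/1927]
P' = [14655/1927 14562/1927; 14562/1927 14683/1927]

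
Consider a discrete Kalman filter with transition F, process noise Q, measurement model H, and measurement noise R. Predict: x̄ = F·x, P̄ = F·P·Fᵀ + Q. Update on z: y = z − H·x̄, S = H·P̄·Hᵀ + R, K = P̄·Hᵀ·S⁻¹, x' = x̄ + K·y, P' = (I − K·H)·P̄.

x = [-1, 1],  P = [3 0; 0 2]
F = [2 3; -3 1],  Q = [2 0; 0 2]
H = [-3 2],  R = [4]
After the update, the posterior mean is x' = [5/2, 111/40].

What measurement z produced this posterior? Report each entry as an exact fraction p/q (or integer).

x̄ = F·x = [1, 4]
P̄ = F·P·Fᵀ + Q = [32 -12; -12 31]
S = H·P̄·Hᵀ + R = [560]
K = P̄·Hᵀ·S⁻¹ = [-3/14; 7/40]
x' − x̄ = [3/2, -49/40] = K·y
y = (KᵀK)⁻¹·Kᵀ·(x' − x̄) = [-7]
z = y + H·x̄ = [-7] + [5] = [-2]

z = [-2]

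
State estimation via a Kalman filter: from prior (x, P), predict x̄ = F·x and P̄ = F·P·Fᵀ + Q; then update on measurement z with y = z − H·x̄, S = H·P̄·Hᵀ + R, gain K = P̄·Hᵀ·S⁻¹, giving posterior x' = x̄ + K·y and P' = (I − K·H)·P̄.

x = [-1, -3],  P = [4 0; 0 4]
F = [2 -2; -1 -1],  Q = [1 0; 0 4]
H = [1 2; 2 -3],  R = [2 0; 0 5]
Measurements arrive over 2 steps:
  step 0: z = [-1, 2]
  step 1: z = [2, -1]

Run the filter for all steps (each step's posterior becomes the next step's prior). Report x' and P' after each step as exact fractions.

step 0: x̄ = F·x = [4, 4]
step 0: P̄ = F·P·Fᵀ + Q = [33 0; 0 12]
step 0: y = z − H·x̄ = [-13, 6]
step 0: S = H·P̄·Hᵀ + R = [83 -6; -6 245]
step 0: K = P̄·Hᵀ·S⁻¹ = [8481/20299 5676/20299; 5664/20299 -2844/20299]
step 0: x' = x̄ + K·y = [4999/20299, -9500/20299]
step 0: P' = (I − K·H)·P̄ = [15378/20299 792/20299; 792/20299 5268/20299]
step 1: x̄ = F·x = [28998/20299, 4501/20299]
step 1: P̄ = F·P·Fᵀ + Q = [96547/20299 -20220/20299; -20220/20299 103426/20299]
step 1: y = z − H·x̄ = [2598/20299, -64792/20299]
step 1: S = H·P̄·Hᵀ + R = [469969/20299 -447682/20299; -447682/20299 1661157/20299]
step 1: K = P̄·Hᵀ·S⁻¹ = [10187873/28586291 7112400/28586291; 7538052/28586291 -4003882/28586291]
step 1: x' = x̄ + K·y = [19438728/28586291, 20083269/28586291]
step 1: P' = (I − K·H)·P̄ = [18893034/28586291 741356/28586291; 741356/28586291 7167374/28586291]

step 0: x' = [4999/20299, -9500/20299], P' = [15378/20299 792/20299; 792/20299 5268/20299]
step 1: x' = [19438728/28586291, 20083269/28586291], P' = [18893034/28586291 741356/28586291; 741356/28586291 7167374/28586291]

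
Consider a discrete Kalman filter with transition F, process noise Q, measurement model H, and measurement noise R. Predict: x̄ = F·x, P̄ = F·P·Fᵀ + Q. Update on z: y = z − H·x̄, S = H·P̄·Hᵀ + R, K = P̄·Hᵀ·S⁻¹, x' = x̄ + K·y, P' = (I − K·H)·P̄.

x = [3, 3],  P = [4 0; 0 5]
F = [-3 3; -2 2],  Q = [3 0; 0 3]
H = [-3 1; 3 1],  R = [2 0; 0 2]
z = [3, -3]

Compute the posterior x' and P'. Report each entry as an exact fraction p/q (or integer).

x' = [-999/1009, -243/2018]
P' = [111/1009 27/2018; 27/2018 3279/4036]

x̄ = F·x = [0, 0]
P̄ = F·P·Fᵀ + Q = [84 54; 54 39]
y = z − H·x̄ = [3, -3]
S = H·P̄·Hᵀ + R = [473 -717; -717 1121]
K = P̄·Hᵀ·S⁻¹ = [-639/4036 693/4036; 3117/8072 3441/8072]
x' = x̄ + K·y = [-999/1009, -243/2018]
P' = (I − K·H)·P̄ = [111/1009 27/2018; 27/2018 3279/4036]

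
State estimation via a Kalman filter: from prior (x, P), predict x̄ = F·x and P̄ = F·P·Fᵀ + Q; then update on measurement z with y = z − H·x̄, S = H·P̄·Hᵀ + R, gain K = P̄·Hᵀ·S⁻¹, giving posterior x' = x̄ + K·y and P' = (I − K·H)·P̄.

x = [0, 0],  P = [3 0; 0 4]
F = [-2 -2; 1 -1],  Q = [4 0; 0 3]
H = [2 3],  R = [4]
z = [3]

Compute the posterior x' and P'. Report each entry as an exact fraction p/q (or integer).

x' = [35/41, 17/41]
P' = [1486/123 -944/123; -944/123 652/123]

x̄ = F·x = [0, 0]
P̄ = F·P·Fᵀ + Q = [32 2; 2 10]
y = z − H·x̄ = [3]
S = H·P̄·Hᵀ + R = [246]
K = P̄·Hᵀ·S⁻¹ = [35/123; 17/123]
x' = x̄ + K·y = [35/41, 17/41]
P' = (I − K·H)·P̄ = [1486/123 -944/123; -944/123 652/123]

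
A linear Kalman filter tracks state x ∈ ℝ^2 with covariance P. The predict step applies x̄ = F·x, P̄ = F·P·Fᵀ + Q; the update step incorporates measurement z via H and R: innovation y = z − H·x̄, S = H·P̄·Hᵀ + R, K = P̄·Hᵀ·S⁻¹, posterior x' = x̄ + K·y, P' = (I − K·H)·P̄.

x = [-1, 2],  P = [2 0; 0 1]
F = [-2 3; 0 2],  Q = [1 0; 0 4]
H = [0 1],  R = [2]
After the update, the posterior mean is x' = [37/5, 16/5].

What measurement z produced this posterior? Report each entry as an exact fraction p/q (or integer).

z = [3]

x̄ = F·x = [8, 4]
P̄ = F·P·Fᵀ + Q = [18 6; 6 8]
S = H·P̄·Hᵀ + R = [10]
K = P̄·Hᵀ·S⁻¹ = [3/5; 4/5]
x' − x̄ = [-3/5, -4/5] = K·y
y = (KᵀK)⁻¹·Kᵀ·(x' − x̄) = [-1]
z = y + H·x̄ = [-1] + [4] = [3]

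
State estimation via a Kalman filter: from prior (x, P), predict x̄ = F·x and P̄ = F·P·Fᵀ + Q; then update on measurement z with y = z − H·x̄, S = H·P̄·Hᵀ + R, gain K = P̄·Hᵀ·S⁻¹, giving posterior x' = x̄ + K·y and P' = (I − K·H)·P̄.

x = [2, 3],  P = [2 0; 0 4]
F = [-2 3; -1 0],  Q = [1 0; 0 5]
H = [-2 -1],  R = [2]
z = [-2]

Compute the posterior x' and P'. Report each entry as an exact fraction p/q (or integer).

x' = [461/205, -100/41]
P' = [389/205 -118/41; -118/41 242/41]

x̄ = F·x = [5, -2]
P̄ = F·P·Fᵀ + Q = [45 4; 4 7]
y = z − H·x̄ = [6]
S = H·P̄·Hᵀ + R = [205]
K = P̄·Hᵀ·S⁻¹ = [-94/205; -3/41]
x' = x̄ + K·y = [461/205, -100/41]
P' = (I − K·H)·P̄ = [389/205 -118/41; -118/41 242/41]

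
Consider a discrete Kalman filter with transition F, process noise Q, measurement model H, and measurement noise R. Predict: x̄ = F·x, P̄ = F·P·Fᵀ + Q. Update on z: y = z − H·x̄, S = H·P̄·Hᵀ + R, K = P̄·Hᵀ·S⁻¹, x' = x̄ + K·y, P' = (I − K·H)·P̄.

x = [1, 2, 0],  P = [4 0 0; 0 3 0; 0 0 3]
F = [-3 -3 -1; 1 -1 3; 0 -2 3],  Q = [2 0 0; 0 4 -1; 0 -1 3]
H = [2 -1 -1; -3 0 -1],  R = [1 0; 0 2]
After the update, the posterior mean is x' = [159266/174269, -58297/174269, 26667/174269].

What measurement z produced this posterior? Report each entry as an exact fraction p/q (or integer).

x̄ = F·x = [-9, -1, -4]
P̄ = F·P·Fᵀ + Q = [68 -12 9; -12 38 32; 9 32 42]
S = H·P̄·Hᵀ + R = [429 -361; -361 710]
K = P̄·Hᵀ·S⁻¹ = [21797/174269 -41198/174269; -65296/174269 -32218/174269; -64669/174269 -49817/174269]
x' − x̄ = [1727687/174269, 115972/174269, 723743/174269] = K·y
y = (KᵀK)⁻¹·Kᵀ·(x' − x̄) = [15, -34]
z = y + H·x̄ = [15, -34] + [-13, 31] = [2, -3]

z = [2, -3]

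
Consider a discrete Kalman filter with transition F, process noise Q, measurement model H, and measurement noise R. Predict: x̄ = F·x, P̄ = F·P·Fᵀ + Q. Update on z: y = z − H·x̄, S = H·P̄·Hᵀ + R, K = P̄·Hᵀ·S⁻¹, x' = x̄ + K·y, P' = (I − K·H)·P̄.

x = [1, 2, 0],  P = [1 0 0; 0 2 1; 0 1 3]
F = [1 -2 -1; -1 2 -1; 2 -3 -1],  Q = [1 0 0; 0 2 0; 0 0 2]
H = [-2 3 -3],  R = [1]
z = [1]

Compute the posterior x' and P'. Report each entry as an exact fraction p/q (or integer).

x̄ = F·x = [-3, 3, -4]
P̄ = F·P·Fᵀ + Q = [17 -6 22; -6 10 -10; 22 -10 33]
y = z − H·x̄ = [-26]
S = H·P̄·Hᵀ + R = [972]
K = P̄·Hᵀ·S⁻¹ = [-59/486; 2/27; -173/972]
x' = x̄ + K·y = [38/243, 29/27, 305/486]
P' = (I − K·H)·P̄ = [650/243 74/27 485/486; 74/27 14/3 76/27; 485/486 76/27 2147/972]

x' = [38/243, 29/27, 305/486]
P' = [650/243 74/27 485/486; 74/27 14/3 76/27; 485/486 76/27 2147/972]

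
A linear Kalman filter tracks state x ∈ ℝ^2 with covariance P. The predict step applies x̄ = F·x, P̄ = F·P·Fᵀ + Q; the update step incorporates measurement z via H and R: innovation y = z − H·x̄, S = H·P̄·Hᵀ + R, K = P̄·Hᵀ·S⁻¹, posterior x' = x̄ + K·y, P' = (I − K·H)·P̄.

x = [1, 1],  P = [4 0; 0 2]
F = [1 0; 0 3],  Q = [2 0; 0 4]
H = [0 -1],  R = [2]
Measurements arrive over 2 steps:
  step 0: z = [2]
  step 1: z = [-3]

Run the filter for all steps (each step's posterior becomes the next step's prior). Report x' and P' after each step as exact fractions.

step 0: x̄ = F·x = [1, 3]
step 0: P̄ = F·P·Fᵀ + Q = [6 0; 0 22]
step 0: y = z − H·x̄ = [5]
step 0: S = H·P̄·Hᵀ + R = [24]
step 0: K = P̄·Hᵀ·S⁻¹ = [0; -11/12]
step 0: x' = x̄ + K·y = [1, -19/12]
step 0: P' = (I − K·H)·P̄ = [6 0; 0 11/6]
step 1: x̄ = F·x = [1, -19/4]
step 1: P̄ = F·P·Fᵀ + Q = [8 0; 0 41/2]
step 1: y = z − H·x̄ = [-31/4]
step 1: S = H·P̄·Hᵀ + R = [45/2]
step 1: K = P̄·Hᵀ·S⁻¹ = [0; -41/45]
step 1: x' = x̄ + K·y = [1, 104/45]
step 1: P' = (I − K·H)·P̄ = [8 0; 0 82/45]

step 0: x' = [1, -19/12], P' = [6 0; 0 11/6]
step 1: x' = [1, 104/45], P' = [8 0; 0 82/45]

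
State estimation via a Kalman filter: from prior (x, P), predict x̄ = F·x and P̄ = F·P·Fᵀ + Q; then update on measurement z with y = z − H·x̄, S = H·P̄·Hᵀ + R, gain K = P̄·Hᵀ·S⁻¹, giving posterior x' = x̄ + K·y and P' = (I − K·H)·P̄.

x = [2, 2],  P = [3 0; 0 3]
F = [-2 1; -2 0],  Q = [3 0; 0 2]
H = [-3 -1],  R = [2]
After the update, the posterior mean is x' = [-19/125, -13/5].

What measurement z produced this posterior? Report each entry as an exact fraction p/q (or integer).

z = [3]

x̄ = F·x = [-2, -4]
P̄ = F·P·Fᵀ + Q = [18 12; 12 14]
S = H·P̄·Hᵀ + R = [250]
K = P̄·Hᵀ·S⁻¹ = [-33/125; -1/5]
x' − x̄ = [231/125, 7/5] = K·y
y = (KᵀK)⁻¹·Kᵀ·(x' − x̄) = [-7]
z = y + H·x̄ = [-7] + [10] = [3]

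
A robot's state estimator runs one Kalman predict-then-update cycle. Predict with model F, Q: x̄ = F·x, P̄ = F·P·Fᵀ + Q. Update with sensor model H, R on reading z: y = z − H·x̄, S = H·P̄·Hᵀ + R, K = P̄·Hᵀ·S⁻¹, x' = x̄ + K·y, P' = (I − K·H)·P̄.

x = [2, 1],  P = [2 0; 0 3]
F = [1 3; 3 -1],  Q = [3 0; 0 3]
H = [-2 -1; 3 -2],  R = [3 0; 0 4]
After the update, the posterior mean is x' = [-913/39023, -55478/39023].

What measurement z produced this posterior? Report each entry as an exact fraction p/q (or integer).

z = [2, 3]

x̄ = F·x = [5, 5]
P̄ = F·P·Fᵀ + Q = [32 -3; -3 24]
S = H·P̄·Hᵀ + R = [143 -147; -147 424]
K = P̄·Hᵀ·S⁻¹ = [-10870/39023 5619/39023; -16011/39023 -10797/39023]
x' − x̄ = [-196028/39023, -250593/39023] = K·y
y = (KᵀK)⁻¹·Kᵀ·(x' − x̄) = [17, -2]
z = y + H·x̄ = [17, -2] + [-15, 5] = [2, 3]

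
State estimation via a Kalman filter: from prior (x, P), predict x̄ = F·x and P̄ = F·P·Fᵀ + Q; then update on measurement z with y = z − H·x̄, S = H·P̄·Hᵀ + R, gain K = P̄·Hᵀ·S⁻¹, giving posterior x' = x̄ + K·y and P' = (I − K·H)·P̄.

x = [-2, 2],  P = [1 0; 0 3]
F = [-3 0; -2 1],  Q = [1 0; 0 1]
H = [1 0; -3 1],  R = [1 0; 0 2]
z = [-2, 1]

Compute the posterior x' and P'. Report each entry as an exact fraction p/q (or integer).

x' = [-7/16, 29/64]
P' = [1/2 9/8; 9/8 125/32]

x̄ = F·x = [6, 6]
P̄ = F·P·Fᵀ + Q = [10 6; 6 8]
y = z − H·x̄ = [-8, 13]
S = H·P̄·Hᵀ + R = [11 -24; -24 64]
K = P̄·Hᵀ·S⁻¹ = [1/2 -3/16; 9/8 17/64]
x' = x̄ + K·y = [-7/16, 29/64]
P' = (I − K·H)·P̄ = [1/2 9/8; 9/8 125/32]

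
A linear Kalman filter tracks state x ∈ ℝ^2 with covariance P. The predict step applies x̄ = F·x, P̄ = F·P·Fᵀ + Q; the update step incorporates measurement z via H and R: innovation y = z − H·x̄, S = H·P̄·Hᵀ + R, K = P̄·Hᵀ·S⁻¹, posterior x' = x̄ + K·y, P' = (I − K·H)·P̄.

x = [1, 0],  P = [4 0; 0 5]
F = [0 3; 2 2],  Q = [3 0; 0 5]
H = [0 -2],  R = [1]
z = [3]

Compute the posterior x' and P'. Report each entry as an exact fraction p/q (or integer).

x̄ = F·x = [0, 2]
P̄ = F·P·Fᵀ + Q = [48 30; 30 41]
y = z − H·x̄ = [7]
S = H·P̄·Hᵀ + R = [165]
K = P̄·Hᵀ·S⁻¹ = [-4/11; -82/165]
x' = x̄ + K·y = [-28/11, -244/165]
P' = (I − K·H)·P̄ = [288/11 2/11; 2/11 41/165]

x' = [-28/11, -244/165]
P' = [288/11 2/11; 2/11 41/165]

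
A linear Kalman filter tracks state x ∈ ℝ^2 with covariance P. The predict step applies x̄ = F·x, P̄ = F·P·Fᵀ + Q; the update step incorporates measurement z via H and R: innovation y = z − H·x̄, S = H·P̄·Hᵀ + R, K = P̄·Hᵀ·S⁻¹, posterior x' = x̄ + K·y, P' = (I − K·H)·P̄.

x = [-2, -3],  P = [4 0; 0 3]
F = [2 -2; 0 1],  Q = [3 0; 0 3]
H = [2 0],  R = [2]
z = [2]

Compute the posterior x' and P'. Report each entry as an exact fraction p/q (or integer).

x̄ = F·x = [2, -3]
P̄ = F·P·Fᵀ + Q = [31 -6; -6 6]
y = z − H·x̄ = [-2]
S = H·P̄·Hᵀ + R = [126]
K = P̄·Hᵀ·S⁻¹ = [31/63; -2/21]
x' = x̄ + K·y = [64/63, -59/21]
P' = (I − K·H)·P̄ = [31/63 -2/21; -2/21 34/7]

x' = [64/63, -59/21]
P' = [31/63 -2/21; -2/21 34/7]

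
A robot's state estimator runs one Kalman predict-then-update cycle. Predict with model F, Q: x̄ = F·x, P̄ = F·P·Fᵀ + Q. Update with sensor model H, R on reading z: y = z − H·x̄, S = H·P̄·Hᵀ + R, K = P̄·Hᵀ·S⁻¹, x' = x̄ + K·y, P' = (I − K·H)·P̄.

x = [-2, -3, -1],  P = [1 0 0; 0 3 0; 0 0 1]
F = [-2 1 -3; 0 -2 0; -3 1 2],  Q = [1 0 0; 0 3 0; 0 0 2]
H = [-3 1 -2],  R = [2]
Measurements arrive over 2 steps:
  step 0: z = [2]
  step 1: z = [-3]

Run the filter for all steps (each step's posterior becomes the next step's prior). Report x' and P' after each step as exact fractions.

step 0: x̄ = F·x = [4, 6, 1]
step 0: P̄ = F·P·Fᵀ + Q = [17 -6 3; -6 15 -6; 3 -6 18]
step 0: y = z − H·x̄ = [10]
step 0: S = H·P̄·Hᵀ + R = [338]
step 0: K = P̄·Hᵀ·S⁻¹ = [-63/338; 45/338; -51/338]
step 0: x' = x̄ + K·y = [361/169, 1239/169, -86/169]
step 0: P' = (I − K·H)·P̄ = [1777/338 807/338 -2199/338; 807/338 3045/338 267/338; -2199/338 267/338 3483/338]
step 1: x̄ = F·x = [775/169, -2478/169, -16/169]
step 1: P̄ = F·P·Fᵀ + Q = [5310/169 -630/169 -11244/169; -630/169 6597/169 -1158/169; -11244/169 -1158/169 28130/169]
step 1: y = z − H·x̄ = [328/13]
step 1: S = H·P̄·Hᵀ + R = [241]
step 1: K = P̄·Hᵀ·S⁻¹ = [456/3133; 831/3133; -1822/3133]
step 1: x' = x̄ + K·y = [336343/40729, -324630/40729, -601472/40729]
step 1: P' = (I − K·H)·P̄ = [1071774/40729 -530766/40729 -1878972/40729; -530766/40729 899316/40729 1235004/40729; -1878972/40729 1235004/40729 3459646/40729]

step 0: x' = [361/169, 1239/169, -86/169], P' = [1777/338 807/338 -2199/338; 807/338 3045/338 267/338; -2199/338 267/338 3483/338]
step 1: x' = [336343/40729, -324630/40729, -601472/40729], P' = [1071774/40729 -530766/40729 -1878972/40729; -530766/40729 899316/40729 1235004/40729; -1878972/40729 1235004/40729 3459646/40729]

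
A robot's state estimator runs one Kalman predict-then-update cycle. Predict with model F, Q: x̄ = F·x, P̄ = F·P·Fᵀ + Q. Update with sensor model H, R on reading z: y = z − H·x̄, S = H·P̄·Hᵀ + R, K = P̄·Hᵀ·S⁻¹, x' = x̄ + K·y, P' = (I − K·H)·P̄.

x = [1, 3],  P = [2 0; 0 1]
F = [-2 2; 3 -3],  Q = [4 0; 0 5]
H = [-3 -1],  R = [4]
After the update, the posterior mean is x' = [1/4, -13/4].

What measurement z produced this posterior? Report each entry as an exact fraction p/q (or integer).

z = [3]

x̄ = F·x = [4, -6]
P̄ = F·P·Fᵀ + Q = [16 -18; -18 32]
S = H·P̄·Hᵀ + R = [72]
K = P̄·Hᵀ·S⁻¹ = [-5/12; 11/36]
x' − x̄ = [-15/4, 11/4] = K·y
y = (KᵀK)⁻¹·Kᵀ·(x' − x̄) = [9]
z = y + H·x̄ = [9] + [-6] = [3]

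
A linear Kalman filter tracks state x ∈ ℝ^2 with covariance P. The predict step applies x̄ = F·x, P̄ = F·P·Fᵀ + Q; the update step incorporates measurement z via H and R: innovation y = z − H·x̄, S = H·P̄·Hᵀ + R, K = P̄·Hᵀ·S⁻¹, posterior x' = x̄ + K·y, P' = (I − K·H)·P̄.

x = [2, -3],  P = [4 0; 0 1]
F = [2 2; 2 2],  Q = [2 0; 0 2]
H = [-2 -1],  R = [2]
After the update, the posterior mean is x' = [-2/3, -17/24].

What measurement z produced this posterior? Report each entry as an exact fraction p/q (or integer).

z = [2]

x̄ = F·x = [-2, -2]
P̄ = F·P·Fᵀ + Q = [22 20; 20 22]
S = H·P̄·Hᵀ + R = [192]
K = P̄·Hᵀ·S⁻¹ = [-1/3; -31/96]
x' − x̄ = [4/3, 31/24] = K·y
y = (KᵀK)⁻¹·Kᵀ·(x' − x̄) = [-4]
z = y + H·x̄ = [-4] + [6] = [2]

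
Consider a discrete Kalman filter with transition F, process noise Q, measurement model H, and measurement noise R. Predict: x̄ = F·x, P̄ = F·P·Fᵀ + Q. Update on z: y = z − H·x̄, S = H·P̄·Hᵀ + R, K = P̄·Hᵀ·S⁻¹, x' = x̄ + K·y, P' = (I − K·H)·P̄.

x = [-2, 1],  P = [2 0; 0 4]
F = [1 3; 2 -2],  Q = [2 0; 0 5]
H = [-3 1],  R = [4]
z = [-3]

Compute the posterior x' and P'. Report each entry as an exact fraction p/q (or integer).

x' = [-109/171, -848/171]
P' = [920/513 2200/513; 2200/513 6956/513]

x̄ = F·x = [1, -6]
P̄ = F·P·Fᵀ + Q = [40 -20; -20 29]
y = z − H·x̄ = [6]
S = H·P̄·Hᵀ + R = [513]
K = P̄·Hᵀ·S⁻¹ = [-140/513; 89/513]
x' = x̄ + K·y = [-109/171, -848/171]
P' = (I − K·H)·P̄ = [920/513 2200/513; 2200/513 6956/513]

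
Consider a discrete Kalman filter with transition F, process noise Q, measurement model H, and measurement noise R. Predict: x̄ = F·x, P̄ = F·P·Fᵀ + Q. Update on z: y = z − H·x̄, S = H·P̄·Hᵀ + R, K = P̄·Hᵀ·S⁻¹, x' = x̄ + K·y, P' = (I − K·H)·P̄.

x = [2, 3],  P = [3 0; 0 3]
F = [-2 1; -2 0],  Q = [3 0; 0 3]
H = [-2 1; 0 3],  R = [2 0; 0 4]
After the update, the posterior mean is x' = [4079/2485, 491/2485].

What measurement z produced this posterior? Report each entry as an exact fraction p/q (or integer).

z = [-3, 1]

x̄ = F·x = [-1, -4]
P̄ = F·P·Fᵀ + Q = [18 12; 12 15]
S = H·P̄·Hᵀ + R = [41 -27; -27 139]
K = P̄·Hᵀ·S⁻¹ = [-1182/2485 414/2485; -18/2485 801/2485]
x' − x̄ = [6564/2485, 10431/2485] = K·y
y = (KᵀK)⁻¹·Kᵀ·(x' − x̄) = [-1, 13]
z = y + H·x̄ = [-1, 13] + [-2, -12] = [-3, 1]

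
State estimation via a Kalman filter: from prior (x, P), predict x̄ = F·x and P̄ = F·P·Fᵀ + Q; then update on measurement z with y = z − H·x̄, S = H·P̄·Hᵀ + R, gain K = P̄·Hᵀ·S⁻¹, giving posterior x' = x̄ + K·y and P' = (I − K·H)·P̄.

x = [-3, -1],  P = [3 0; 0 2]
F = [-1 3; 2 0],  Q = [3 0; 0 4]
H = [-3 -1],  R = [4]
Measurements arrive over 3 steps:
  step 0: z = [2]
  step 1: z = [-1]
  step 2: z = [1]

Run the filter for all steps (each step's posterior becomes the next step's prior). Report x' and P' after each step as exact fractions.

step 0: x̄ = F·x = [0, -6]
step 0: P̄ = F·P·Fᵀ + Q = [24 -6; -6 16]
step 0: y = z − H·x̄ = [-4]
step 0: S = H·P̄·Hᵀ + R = [200]
step 0: K = P̄·Hᵀ·S⁻¹ = [-33/100; 1/100]
step 0: x' = x̄ + K·y = [33/25, -151/25]
step 0: P' = (I − K·H)·P̄ = [111/50 -267/50; -267/50 799/50]
step 1: x̄ = F·x = [-486/25, 66/25]
step 1: P̄ = F·P·Fᵀ + Q = [4527/25 -912/25; -912/25 322/25]
step 1: y = z − H·x̄ = [-1417/25]
step 1: S = H·P̄·Hᵀ + R = [35693/25]
step 1: K = P̄·Hᵀ·S⁻¹ = [-12669/35693; 2414/35693]
step 1: x' = x̄ + K·y = [24207/35693, -42596/35693]
step 1: P' = (I − K·H)·P̄ = [43146/35693 -78762/35693; -78762/35693 226630/35693]
step 2: x̄ = F·x = [-151995/35693, 48414/35693]
step 2: P̄ = F·P·Fᵀ + Q = [2662467/35693 -558864/35693; -558864/35693 315356/35693]
step 2: y = z − H·x̄ = [-371878/35693]
step 2: S = H·P̄·Hᵀ + R = [21067147/35693]
step 2: K = P̄·Hᵀ·S⁻¹ = [-7428537/21067147; 1361236/21067147]
step 2: x' = x̄ + K·y = [-12315903/21067147, 14393050/21067147]
step 2: P' = (I − K·H)·P̄ = [25422960/21067147 -46554732/21067147; -46554732/21067147 134219252/21067147]

step 0: x' = [33/25, -151/25], P' = [111/50 -267/50; -267/50 799/50]
step 1: x' = [24207/35693, -42596/35693], P' = [43146/35693 -78762/35693; -78762/35693 226630/35693]
step 2: x' = [-12315903/21067147, 14393050/21067147], P' = [25422960/21067147 -46554732/21067147; -46554732/21067147 134219252/21067147]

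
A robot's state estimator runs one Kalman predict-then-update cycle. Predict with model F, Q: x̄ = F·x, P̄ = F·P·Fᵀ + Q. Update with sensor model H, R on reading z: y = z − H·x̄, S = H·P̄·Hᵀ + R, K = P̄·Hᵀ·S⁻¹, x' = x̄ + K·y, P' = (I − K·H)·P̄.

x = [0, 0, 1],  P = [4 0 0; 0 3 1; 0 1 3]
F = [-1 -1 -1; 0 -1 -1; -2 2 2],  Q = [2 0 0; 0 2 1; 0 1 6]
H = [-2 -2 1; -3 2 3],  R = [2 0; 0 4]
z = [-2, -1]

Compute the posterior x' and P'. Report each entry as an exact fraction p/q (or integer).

x̄ = F·x = [-1, -1, 2]
P̄ = F·P·Fᵀ + Q = [14 8 -8; 8 10 -15; -8 -15 54]
y = z − H·x̄ = [-8, -8]
S = H·P̄·Hᵀ + R = [308 354; 354 524]
K = P̄·Hᵀ·S⁻¹ = [-2387/9019 752/9019; -4689/18038 1481/18038; -706/9019 3162/9019]
x' = x̄ + K·y = [4061/9019, 3813/9019, -1610/9019]
P' = (I − K·H)·P̄ = [39742/9019 -12737/9019 49236/9019; -12737/9019 6905/9019 -16353/9019; 49236/9019 -16353/9019 64354/9019]

x' = [4061/9019, 3813/9019, -1610/9019]
P' = [39742/9019 -12737/9019 49236/9019; -12737/9019 6905/9019 -16353/9019; 49236/9019 -16353/9019 64354/9019]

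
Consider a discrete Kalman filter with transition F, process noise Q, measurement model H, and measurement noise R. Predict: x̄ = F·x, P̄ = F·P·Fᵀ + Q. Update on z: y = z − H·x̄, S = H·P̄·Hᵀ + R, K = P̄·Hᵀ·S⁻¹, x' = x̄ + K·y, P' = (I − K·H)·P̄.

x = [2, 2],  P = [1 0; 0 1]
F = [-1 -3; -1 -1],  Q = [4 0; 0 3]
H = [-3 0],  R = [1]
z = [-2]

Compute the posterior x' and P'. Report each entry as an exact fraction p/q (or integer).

x' = [76/127, -196/127]
P' = [14/127 4/127; 4/127 491/127]

x̄ = F·x = [-8, -4]
P̄ = F·P·Fᵀ + Q = [14 4; 4 5]
y = z − H·x̄ = [-26]
S = H·P̄·Hᵀ + R = [127]
K = P̄·Hᵀ·S⁻¹ = [-42/127; -12/127]
x' = x̄ + K·y = [76/127, -196/127]
P' = (I − K·H)·P̄ = [14/127 4/127; 4/127 491/127]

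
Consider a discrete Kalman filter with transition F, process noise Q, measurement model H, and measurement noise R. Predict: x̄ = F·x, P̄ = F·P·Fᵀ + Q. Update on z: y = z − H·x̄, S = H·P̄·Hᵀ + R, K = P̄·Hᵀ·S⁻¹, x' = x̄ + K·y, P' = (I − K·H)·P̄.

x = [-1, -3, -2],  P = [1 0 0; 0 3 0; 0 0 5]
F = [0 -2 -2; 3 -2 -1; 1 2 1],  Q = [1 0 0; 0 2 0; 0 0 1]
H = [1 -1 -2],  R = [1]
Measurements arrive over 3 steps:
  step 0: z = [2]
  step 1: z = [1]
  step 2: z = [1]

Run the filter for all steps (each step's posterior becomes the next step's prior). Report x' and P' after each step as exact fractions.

step 0: x' = [5/6, 4/3, -4/3], P' = [1133/126 781/63 -121/63; 781/63 1522/63 -376/63; -121/63 -376/63 139/63]
step 1: x' = [20813/13079, 42013/39237, -9269/39237], P' = [35581/13079 225847/39237 -64355/39237; 225847/39237 2407814/117711 -864268/117711; -64355/39237 -864268/117711 357359/117711]
step 2: x' = [93260961/51255926, 111552355/25627963, -44906161/25627963], P' = [127033119/51255926 122704305/25627963 -33161219/25627963; 122704305/25627963 426300542/25627963 -153315676/25627963; -33161219/25627963 -153315676/25627963 65444611/25627963]

step 0: x̄ = F·x = [10, 5, -9]
step 0: P̄ = F·P·Fᵀ + Q = [33 22 -22; 22 28 -14; -22 -14 19]
step 0: y = z − H·x̄ = [-21]
step 0: S = H·P̄·Hᵀ + R = [126]
step 0: K = P̄·Hᵀ·S⁻¹ = [55/126; 11/63; -23/63]
step 0: x' = x̄ + K·y = [5/6, 4/3, -4/3]
step 0: P' = (I − K·H)·P̄ = [1133/126 781/63 -121/63; 781/63 1522/63 -376/63; -121/63 -376/63 139/63]
step 1: x̄ = F·x = [0, 7/6, 13/6]
step 1: P̄ = F·P·Fᵀ + Q = [411/7 50/21 -1810/21; 50/21 2603/126 -283/126; -1810/21 -283/126 16469/126]
step 1: y = z − H·x̄ = [13/2]
step 1: S = H·P̄·Hᵀ + R = [13079/14]
step 1: K = P̄·Hᵀ·S⁻¹ = [3202/13079; -193/13079; -4835/13079]
step 1: x' = x̄ + K·y = [20813/13079, 42013/39237, -9269/39237]
step 1: P' = (I − K·H)·P̄ = [35581/13079 225847/39237 -64355/39237; 225847/39237 2407814/117711 -864268/117711; -64355/39237 -864268/117711 357359/117711]
step 2: x̄ = F·x = [-65488/39237, 37520/13079, 45732/13079]
step 2: P̄ = F·P·Fᵀ + Q = [4264259/117711 250390/13079 -2043106/39237; 250390/13079 297436/13079 -360758/13079; -2043106/39237 -360758/13079 1032613/13079]
step 2: y = z − H·x̄ = [491677/39237]
step 2: S = H·P̄·Hᵀ + R = [51255926/117711]
step 2: K = P̄·Hᵀ·S⁻¹ = [14269385/51255926; 3035115/25627963; -10734765/25627963]
step 2: x' = x̄ + K·y = [93260961/51255926, 111552355/25627963, -44906161/25627963]
step 2: P' = (I − K·H)·P̄ = [127033119/51255926 122704305/25627963 -33161219/25627963; 122704305/25627963 426300542/25627963 -153315676/25627963; -33161219/25627963 -153315676/25627963 65444611/25627963]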